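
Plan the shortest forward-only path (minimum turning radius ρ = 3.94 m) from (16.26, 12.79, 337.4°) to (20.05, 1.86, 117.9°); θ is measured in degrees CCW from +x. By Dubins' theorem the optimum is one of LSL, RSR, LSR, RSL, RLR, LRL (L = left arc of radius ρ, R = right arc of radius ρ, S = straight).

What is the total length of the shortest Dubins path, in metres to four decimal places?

25.4328 m

Let ψ = atan2(Δy, Δx) = atan2(-10.93, 3.79) = -70.8759° be the start→goal bearing.
Normalize: d = |goal − start| / ρ = 11.568448/3.94 = 2.936154, α = (θ_start − ψ) mod 360° = 48.2759° = 0.842574 rad, β = (θ_goal − ψ) mod 360° = 188.7759° = 3.294761 rad.
Common terms: sin α = 0.746358, cos α = 0.665544, sin β = -0.152570, cos β = -0.988293, cos(α−β) = -0.771625, d² = 8.621003. Work in radians in the unit-radius frame; every candidate has L = ρ·(t + p + q).
LSL: p² = 2 + d² − 2cos(α−β) + 2d(sin α − sin β) = 17.443039; p = √p² = 4.176486; φ = atan2(cos β − cos α, d + sin α − sin β) = -0.407143 rad; t = (φ − α) mod 2π = 5.033469 rad, q = (β − φ) mod 2π = 3.701904 rad → L = 3.94·(5.033469 + 4.176486 + 3.701904) = 3.94·12.911859 = 50.872726 m
RSR: p² = 2 + d² − 2cos(α−β) + 2d(sin β − sin α) = 6.885465; p = √p² = 2.624017; φ = atan2(cos α − cos β, d − sin α + sin β) = 0.681900 rad; t = (α − φ) mod 2π = 0.160674 rad, q = (φ − β) mod 2π = 3.670324 rad → L = 3.94·(0.160674 + 2.624017 + 3.670324) = 3.94·6.455015 = 25.432758 m
LSR: p² = d² − 2 + 2cos(α−β) + 2d(sin α + sin β) = 8.564661; p = √p² = 2.926544; φ = atan2(−cos α − cos β, d + sin α + sin β) − atan2(−2, p) = 0.690676 rad; t = (φ − α) mod 2π = 6.131288 rad, q = (φ − β) mod 2π = 3.679100 rad → L = 3.94·(6.131288 + 2.926544 + 3.679100) = 3.94·12.736932 = 50.183513 m
RSL: p² = d² − 2 + 2cos(α−β) − 2d(sin α + sin β) = 1.590846; p = √p² = 1.261288; φ = atan2(cos α + cos β, d − sin α − sin β) − atan2(2, p) = -1.145074 rad; t = (α − φ) mod 2π = 1.987647 rad, q = (β − φ) mod 2π = 4.439835 rad → L = 3.94·(1.987647 + 1.261288 + 4.439835) = 3.94·7.688770 = 30.293754 m
RLR: c = (6 − d² + 2cos(α−β) + 2d(sin α − sin β))/8 = 0.139317; p = 2π − arccos c = 4.852160 rad; φ = atan2(cos α − cos β, d − sin α + sin β) = 0.681900 rad; t = (α − φ + p/2) mod 2π = 2.586754 rad, q = (α − β − t + p) mod 2π = 6.096404 rad → L = 3.94·(2.586754 + 4.852160 + 6.096404) = 3.94·13.535319 = 53.329155 m
LRL: c = (6 − d² + 2cos(α−β) − 2d(sin α − sin β))/8 = -1.180380, |c| > 1 → infeasible
Shortest: RSR with L = 25.432758 m ≈ 25.4328 m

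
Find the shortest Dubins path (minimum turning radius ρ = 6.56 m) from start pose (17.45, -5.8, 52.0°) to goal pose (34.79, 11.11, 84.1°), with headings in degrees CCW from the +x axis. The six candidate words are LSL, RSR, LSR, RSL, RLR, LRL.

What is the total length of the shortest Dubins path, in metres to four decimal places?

Let ψ = atan2(Δy, Δx) = atan2(16.91, 17.34) = 44.2807° be the start→goal bearing.
Normalize: d = |goal − start| / ρ = 24.220316/6.56 = 3.692121, α = (θ_start − ψ) mod 360° = 7.7193° = 0.134727 rad, β = (θ_goal − ψ) mod 360° = 39.8193° = 0.694978 rad.
Common terms: sin α = 0.134320, cos α = 0.990938, sin β = 0.640368, cos β = 0.768068, cos(α−β) = 0.847122, d² = 13.631760. Work in radians in the unit-radius frame; every candidate has L = ρ·(t + p + q).
LSL: p² = 2 + d² − 2cos(α−β) + 2d(sin α − sin β) = 10.200731; p = √p² = 3.193858; φ = atan2(cos β − cos α, d + sin α − sin β) = -0.069838 rad; t = (φ − α) mod 2π = 6.078621 rad, q = (β − φ) mod 2π = 0.764815 rad → L = 6.56·(6.078621 + 3.193858 + 0.764815) = 6.56·10.037294 = 65.844651 m
RSR: p² = 2 + d² − 2cos(α−β) + 2d(sin β − sin α) = 17.674301; p = √p² = 4.204081; φ = atan2(cos α − cos β, d − sin α + sin β) = 0.053038 rad; t = (α − φ) mod 2π = 0.081689 rad, q = (φ − β) mod 2π = 5.641245 rad → L = 6.56·(0.081689 + 4.204081 + 5.641245) = 6.56·9.927016 = 65.121225 m
LSR: p² = d² − 2 + 2cos(α−β) + 2d(sin α + sin β) = 19.046490; p = √p² = 4.364228; φ = atan2(−cos α − cos β, d + sin α + sin β) − atan2(−2, p) = 0.054565 rad; t = (φ − α) mod 2π = 6.203024 rad, q = (φ − β) mod 2π = 5.642773 rad → L = 6.56·(6.203024 + 4.364228 + 5.642773) = 6.56·16.210025 = 106.337763 m
RSL: p² = d² − 2 + 2cos(α−β) − 2d(sin α + sin β) = 7.605517; p = √p² = 2.757810; φ = atan2(cos α + cos β, d − sin α − sin β) − atan2(2, p) = -0.084877 rad; t = (α − φ) mod 2π = 0.219604 rad, q = (β − φ) mod 2π = 0.779855 rad → L = 6.56·(0.219604 + 2.757810 + 0.779855) = 6.56·3.757270 = 24.647688 m
RLR: c = (6 − d² + 2cos(α−β) + 2d(sin α − sin β))/8 = -1.209288, |c| > 1 → infeasible
LRL: c = (6 − d² + 2cos(α−β) − 2d(sin α − sin β))/8 = -0.275091; p = 2π − arccos c = 4.433704 rad; φ = atan2(cos β − cos α, d + sin α − sin β) = -0.069838 rad; t = (φ − α + p/2) mod 2π = 2.012287 rad, q = (β − α − t + p) mod 2π = 2.981668 rad → L = 6.56·(2.012287 + 4.433704 + 2.981668) = 6.56·9.427659 = 61.845444 m
Shortest: RSL with L = 24.647688 m ≈ 24.6477 m

24.6477 m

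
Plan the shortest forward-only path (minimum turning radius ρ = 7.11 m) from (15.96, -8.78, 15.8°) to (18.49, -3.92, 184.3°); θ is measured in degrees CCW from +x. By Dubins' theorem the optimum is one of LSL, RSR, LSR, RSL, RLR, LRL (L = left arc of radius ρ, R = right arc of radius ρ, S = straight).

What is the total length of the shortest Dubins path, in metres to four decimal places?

47.9091 m

Let ψ = atan2(Δy, Δx) = atan2(4.86, 2.53) = 62.4996° be the start→goal bearing.
Normalize: d = |goal − start| / ρ = 5.479097/7.11 = 0.770618, α = (θ_start − ψ) mod 360° = 313.3004° = 5.468124 rad, β = (θ_goal − ψ) mod 360° = 121.8004° = 2.125818 rad.
Common terms: sin α = -0.727768, cos α = 0.685824, sin β = 0.849889, cos β = -0.526962, cos(α−β) = -0.979925, d² = 0.593853. Work in radians in the unit-radius frame; every candidate has L = ρ·(t + p + q).
LSL: p² = 2 + d² − 2cos(α−β) + 2d(sin α − sin β) = 2.122159; p = √p² = 1.456763; φ = atan2(cos β − cos α, d + sin α − sin β) = -2.157951 rad; t = (φ − α) mod 2π = 4.940296 rad, q = (β − φ) mod 2π = 4.283769 rad → L = 7.11·(4.940296 + 1.456763 + 4.283769) = 7.11·10.680828 = 75.940690 m
RSR: p² = 2 + d² − 2cos(α−β) + 2d(sin β − sin α) = 6.985245; p = √p² = 2.642961; φ = atan2(cos α − cos β, d − sin α + sin β) = 0.476727 rad; t = (α − φ) mod 2π = 4.991397 rad, q = (φ − β) mod 2π = 4.634094 rad → L = 7.11·(4.991397 + 2.642961 + 4.634094) = 7.11·12.268452 = 87.228695 m
LSR: p² = d² − 2 + 2cos(α−β) + 2d(sin α + sin β) = -3.177779 < 0 → infeasible
RSL: p² = d² − 2 + 2cos(α−β) − 2d(sin α + sin β) = -3.554214 < 0 → infeasible
RLR: c = (6 − d² + 2cos(α−β) + 2d(sin α − sin β))/8 = 0.126844; p = 2π − arccos c = 4.839576 rad; φ = atan2(cos α − cos β, d − sin α + sin β) = 0.476727 rad; t = (α − φ + p/2) mod 2π = 1.127999 rad, q = (α − β − t + p) mod 2π = 0.770697 rad → L = 7.11·(1.127999 + 4.839576 + 0.770697) = 7.11·6.738272 = 47.909116 m
LRL: c = (6 − d² + 2cos(α−β) − 2d(sin α − sin β))/8 = 0.734730; p = 2π − arccos c = 5.537658 rad; φ = atan2(cos β − cos α, d + sin α − sin β) = -2.157951 rad; t = (φ − α + p/2) mod 2π = 1.425940 rad, q = (β − α − t + p) mod 2π = 0.769412 rad → L = 7.11·(1.425940 + 5.537658 + 0.769412) = 7.11·7.733010 = 54.981700 m
Shortest: RLR with L = 47.909116 m ≈ 47.9091 m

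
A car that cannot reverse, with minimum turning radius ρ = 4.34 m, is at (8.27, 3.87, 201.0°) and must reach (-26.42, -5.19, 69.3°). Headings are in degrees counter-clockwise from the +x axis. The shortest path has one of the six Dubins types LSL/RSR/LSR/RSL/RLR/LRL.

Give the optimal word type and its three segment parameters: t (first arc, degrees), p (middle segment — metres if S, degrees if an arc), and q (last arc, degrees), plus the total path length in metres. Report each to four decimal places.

Let ψ = atan2(Δy, Δx) = atan2(-9.06, -34.69) = -165.3630° be the start→goal bearing.
Normalize: d = |goal − start| / ρ = 35.853587/4.34 = 8.261195, α = (θ_start − ψ) mod 360° = 6.3630° = 0.111055 rad, β = (θ_goal − ψ) mod 360° = 234.6630° = 4.095642 rad.
Common terms: sin α = 0.110827, cos α = 0.993840, sin β = -0.815764, cos β = -0.578385, cos(α−β) = -0.665230, d² = 68.247345. Work in radians in the unit-radius frame; every candidate has L = ρ·(t + p + q).
LSL: p² = 2 + d² − 2cos(α−β) + 2d(sin α − sin β) = 86.887307; p = √p² = 9.321336; φ = atan2(cos β − cos α, d + sin α − sin β) = -0.169480 rad; t = (φ − α) mod 2π = 6.002651 rad, q = (β − φ) mod 2π = 4.265121 rad → L = 4.34·(6.002651 + 9.321336 + 4.265121) = 4.34·19.589108 = 85.016729 m
RSR: p² = 2 + d² − 2cos(α−β) + 2d(sin β − sin α) = 56.268305; p = √p² = 7.501220; φ = atan2(cos α − cos β, d − sin α + sin β) = 0.211162 rad; t = (α − φ) mod 2π = 6.183079 rad, q = (φ − β) mod 2π = 2.398705 rad → L = 4.34·(6.183079 + 7.501220 + 2.398705) = 4.34·16.083004 = 69.800238 m
LSR: p² = d² − 2 + 2cos(α−β) + 2d(sin α + sin β) = 53.269638; p = √p² = 7.298605; φ = atan2(−cos α − cos β, d + sin α + sin β) − atan2(−2, p) = 0.212533 rad; t = (φ − α) mod 2π = 0.101478 rad, q = (φ − β) mod 2π = 2.400077 rad → L = 4.34·(0.101478 + 7.298605 + 2.400077) = 4.34·9.800160 = 42.532694 m
RSL: p² = d² − 2 + 2cos(α−β) − 2d(sin α + sin β) = 76.564132; p = √p² = 8.750093; φ = atan2(cos α + cos β, d − sin α − sin β) − atan2(2, p) = -0.178406 rad; t = (α − φ) mod 2π = 0.289461 rad, q = (β − φ) mod 2π = 4.274048 rad → L = 4.34·(0.289461 + 8.750093 + 4.274048) = 4.34·13.313602 = 57.781033 m
RLR: c = (6 − d² + 2cos(α−β) + 2d(sin α − sin β))/8 = -6.033538, |c| > 1 → infeasible
LRL: c = (6 − d² + 2cos(α−β) − 2d(sin α − sin β))/8 = -9.860913, |c| > 1 → infeasible
Shortest: LSR with L = 42.532694 m ≈ 42.5327 m
Convert LSR to answer units (arcs ×180/π): t = 0.101478·180/π = 5.8143°, p = ρ·p = 4.34·7.298605 = 31.6759 m, q = 2.400077·180/π = 137.5143°, L = 42.5327 m.

LSR: t = 5.8143°, p = 31.6759 m, q = 137.5143°, L = 42.5327 m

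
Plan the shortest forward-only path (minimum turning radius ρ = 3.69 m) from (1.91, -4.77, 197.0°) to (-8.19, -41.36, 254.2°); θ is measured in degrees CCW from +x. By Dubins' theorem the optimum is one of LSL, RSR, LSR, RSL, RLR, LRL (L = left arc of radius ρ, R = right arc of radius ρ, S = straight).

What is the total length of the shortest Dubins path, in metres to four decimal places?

38.5936 m

Let ψ = atan2(Δy, Δx) = atan2(-36.59, -10.10) = -105.4312° be the start→goal bearing.
Normalize: d = |goal − start| / ρ = 37.958373/3.69 = 10.286822, α = (θ_start − ψ) mod 360° = 302.4312° = 5.278420 rad, β = (θ_goal − ψ) mod 360° = 359.6312° = 6.276748 rad.
Common terms: sin α = -0.844036, cos α = 0.536286, sin β = -0.006437, cos β = 0.999979, cos(α−β) = 0.541708, d² = 105.818707. Work in radians in the unit-radius frame; every candidate has L = ρ·(t + p + q).
LSL: p² = 2 + d² − 2cos(α−β) + 2d(sin α − sin β) = 89.502822; p = √p² = 9.460593; φ = atan2(cos β − cos α, d + sin α − sin β) = 0.049033 rad; t = (φ − α) mod 2π = 1.053798 rad, q = (β − φ) mod 2π = 6.227716 rad → L = 3.69·(1.053798 + 9.460593 + 6.227716) = 3.69·16.742107 = 61.778374 m
RSR: p² = 2 + d² − 2cos(α−β) + 2d(sin β − sin α) = 123.967759; p = √p² = 11.134081; φ = atan2(cos α − cos β, d − sin α + sin β) = -0.041658 rad; t = (α − φ) mod 2π = 5.320078 rad, q = (φ − β) mod 2π = 6.247964 rad → L = 3.69·(5.320078 + 11.134081 + 6.247964) = 3.69·22.702123 = 83.770835 m
LSR: p² = d² − 2 + 2cos(α−β) + 2d(sin α + sin β) = 87.404796; p = √p² = 9.349053; φ = atan2(−cos α − cos β, d + sin α + sin β) − atan2(−2, p) = 0.049362 rad; t = (φ − α) mod 2π = 1.054127 rad, q = (φ − β) mod 2π = 0.055799 rad → L = 3.69·(1.054127 + 9.349053 + 0.055799) = 3.69·10.458979 = 38.593632 m
RSL: p² = d² − 2 + 2cos(α−β) − 2d(sin α + sin β) = 122.399451; p = √p² = 11.063429; φ = atan2(cos α + cos β, d − sin α − sin β) − atan2(2, p) = -0.041770 rad; t = (α − φ) mod 2π = 5.320191 rad, q = (β − φ) mod 2π = 0.035334 rad → L = 3.69·(5.320191 + 11.063429 + 0.035334) = 3.69·16.418953 = 60.585935 m
RLR: c = (6 − d² + 2cos(α−β) + 2d(sin α − sin β))/8 = -14.495970, |c| > 1 → infeasible
LRL: c = (6 − d² + 2cos(α−β) − 2d(sin α − sin β))/8 = -10.187853, |c| > 1 → infeasible
Shortest: LSR with L = 38.593632 m ≈ 38.5936 m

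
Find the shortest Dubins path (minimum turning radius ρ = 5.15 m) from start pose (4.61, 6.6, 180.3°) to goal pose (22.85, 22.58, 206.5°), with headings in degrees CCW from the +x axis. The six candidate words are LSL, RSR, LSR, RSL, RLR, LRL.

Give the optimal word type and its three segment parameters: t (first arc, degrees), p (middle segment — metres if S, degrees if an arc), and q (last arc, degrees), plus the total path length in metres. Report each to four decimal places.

Let ψ = atan2(Δy, Δx) = atan2(15.98, 18.24) = 41.2215° be the start→goal bearing.
Normalize: d = |goal − start| / ρ = 24.249907/5.15 = 4.708720, α = (θ_start − ψ) mod 360° = 139.0785° = 2.427378 rad, β = (θ_goal − ψ) mod 360° = 165.2785° = 2.884654 rad.
Common terms: sin α = 0.655024, cos α = -0.755608, sin β = 0.254121, cos β = -0.967173, cos(α−β) = 0.897258, d² = 22.172043. Work in radians in the unit-radius frame; every candidate has L = ρ·(t + p + q).
LSL: p² = 2 + d² − 2cos(α−β) + 2d(sin α − sin β) = 26.153011; p = √p² = 5.114001; φ = atan2(cos β − cos α, d + sin α − sin β) = -0.041381 rad; t = (φ − α) mod 2π = 3.814426 rad, q = (β − φ) mod 2π = 2.926036 rad → L = 5.15·(3.814426 + 5.114001 + 2.926036) = 5.15·11.854463 = 61.050485 m
RSR: p² = 2 + d² − 2cos(α−β) + 2d(sin β − sin α) = 18.602041; p = √p² = 4.313008; φ = atan2(cos α − cos β, d − sin α + sin β) = 0.049072 rad; t = (α − φ) mod 2π = 2.378306 rad, q = (φ − β) mod 2π = 3.447603 rad → L = 5.15·(2.378306 + 4.313008 + 3.447603) = 5.15·10.138917 = 52.215424 m
LSR: p² = d² − 2 + 2cos(α−β) + 2d(sin α + sin β) = 30.528377; p = √p² = 5.525249; φ = atan2(−cos α − cos β, d + sin α + sin β) − atan2(−2, p) = 0.644859 rad; t = (φ − α) mod 2π = 4.500667 rad, q = (φ − β) mod 2π = 4.043390 rad → L = 5.15·(4.500667 + 5.525249 + 4.043390) = 5.15·14.069306 = 72.456925 m
RSL: p² = d² − 2 + 2cos(α−β) − 2d(sin α + sin β) = 13.404742; p = √p² = 3.661249; φ = atan2(cos α + cos β, d − sin α − sin β) − atan2(2, p) = -0.925658 rad; t = (α − φ) mod 2π = 3.353036 rad, q = (β − φ) mod 2π = 3.810312 rad → L = 5.15·(3.353036 + 3.661249 + 3.810312) = 5.15·10.824597 = 55.746673 m
RLR: c = (6 − d² + 2cos(α−β) + 2d(sin α − sin β))/8 = -1.325255, |c| > 1 → infeasible
LRL: c = (6 − d² + 2cos(α−β) − 2d(sin α − sin β))/8 = -2.269126, |c| > 1 → infeasible
Shortest: RSR with L = 52.215424 m ≈ 52.2154 m
Convert RSR to answer units (arcs ×180/π): t = 2.378306·180/π = 136.2669°, p = ρ·p = 5.15·4.313008 = 22.2120 m, q = 3.447603·180/π = 197.5331°, L = 52.2154 m.

RSR: t = 136.2669°, p = 22.2120 m, q = 197.5331°, L = 52.2154 m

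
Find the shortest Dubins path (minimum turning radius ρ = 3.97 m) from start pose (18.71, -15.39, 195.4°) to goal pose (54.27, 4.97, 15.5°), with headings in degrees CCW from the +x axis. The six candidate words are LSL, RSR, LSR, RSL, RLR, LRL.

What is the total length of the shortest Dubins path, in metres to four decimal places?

52.2256 m

Let ψ = atan2(Δy, Δx) = atan2(20.36, 35.56) = 29.7934° be the start→goal bearing.
Normalize: d = |goal − start| / ρ = 40.976130/3.97 = 10.321443, α = (θ_start − ψ) mod 360° = 165.6066° = 2.890380 rad, β = (θ_goal − ψ) mod 360° = 345.7066° = 6.033718 rad.
Common terms: sin α = 0.248579, cos α = -0.968612, sin β = -0.246888, cos β = 0.969044, cos(α−β) = -0.999998, d² = 106.532190. Work in radians in the unit-radius frame; every candidate has L = ρ·(t + p + q).
LSL: p² = 2 + d² − 2cos(α−β) + 2d(sin α − sin β) = 120.760060; p = √p² = 10.989088; φ = atan2(cos β − cos α, d + sin α − sin β) = 0.177252 rad; t = (φ − α) mod 2π = 3.570058 rad, q = (β − φ) mod 2π = 5.856466 rad → L = 3.97·(3.570058 + 10.989088 + 5.856466) = 3.97·20.415611 = 81.049978 m
RSR: p² = 2 + d² − 2cos(α−β) + 2d(sin β − sin α) = 100.304315; p = √p² = 10.015204; φ = atan2(cos α − cos β, d − sin α + sin β) = -0.194699 rad; t = (α − φ) mod 2π = 3.085079 rad, q = (φ − β) mod 2π = 0.054768 rad → L = 3.97·(3.085079 + 10.015204 + 0.054768) = 3.97·13.155052 = 52.225555 m
LSR: p² = d² − 2 + 2cos(α−β) + 2d(sin α + sin β) = 102.567099; p = √p² = 10.127542; φ = atan2(−cos α − cos β, d + sin α + sin β) − atan2(−2, p) = 0.194931 rad; t = (φ − α) mod 2π = 3.587736 rad, q = (φ − β) mod 2π = 0.444398 rad → L = 3.97·(3.587736 + 10.127542 + 0.444398) = 3.97·14.159676 = 56.213915 m
RSL: p² = d² − 2 + 2cos(α−β) − 2d(sin α + sin β) = 102.497288; p = √p² = 10.124094; φ = atan2(cos α + cos β, d − sin α − sin β) − atan2(2, p) = -0.194995 rad; t = (α − φ) mod 2π = 3.085375 rad, q = (β − φ) mod 2π = 6.228713 rad → L = 3.97·(3.085375 + 10.124094 + 6.228713) = 3.97·19.438183 = 77.169585 m
RLR: c = (6 − d² + 2cos(α−β) + 2d(sin α − sin β))/8 = -11.538039, |c| > 1 → infeasible
LRL: c = (6 − d² + 2cos(α−β) − 2d(sin α − sin β))/8 = -14.095007, |c| > 1 → infeasible
Shortest: RSR with L = 52.225555 m ≈ 52.2256 m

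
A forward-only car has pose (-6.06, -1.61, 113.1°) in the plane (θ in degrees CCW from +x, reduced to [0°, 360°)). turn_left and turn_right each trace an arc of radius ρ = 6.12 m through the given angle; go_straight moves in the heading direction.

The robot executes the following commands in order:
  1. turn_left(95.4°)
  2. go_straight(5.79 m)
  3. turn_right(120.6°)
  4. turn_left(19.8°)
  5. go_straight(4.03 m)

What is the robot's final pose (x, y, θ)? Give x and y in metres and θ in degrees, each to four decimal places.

set_pose: (x, y, θ) = (-6.0600, -1.6100, 113.1000°), ρ = 6.12
turn_left(95.4°): centre at ρ to the left, rotate +95.4° → (-14.6095, 1.3673, 208.5000°)
go_straight(5.79): x += 5.79·cos θ, y += 5.79·sin θ → (-19.6979, -1.3955, 208.5000°)
turn_right(120.6°): centre at ρ to the right, rotate −120.6° → (-28.7340, 4.2071, 87.9000°)
turn_left(19.8°): centre at ρ to the left, rotate +19.8° → (-29.0196, 6.2921, 107.7000°)
go_straight(4.03): x += 4.03·cos θ, y += 4.03·sin θ → (-30.2448, 10.1313, 107.7000°)

(-30.2448, 10.1313, 107.7000°)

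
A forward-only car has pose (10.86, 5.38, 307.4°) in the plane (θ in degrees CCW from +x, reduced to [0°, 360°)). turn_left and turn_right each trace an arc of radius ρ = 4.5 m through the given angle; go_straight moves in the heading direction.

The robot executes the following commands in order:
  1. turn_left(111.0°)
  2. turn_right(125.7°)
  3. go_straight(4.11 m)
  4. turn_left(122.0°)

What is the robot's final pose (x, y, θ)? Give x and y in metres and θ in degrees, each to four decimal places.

set_pose: (x, y, θ) = (10.8600, 5.3800, 307.4000°), ρ = 4.5
turn_left(111.0°): centre at ρ to the left, rotate +111.0° → (18.2676, 5.7553, 418.4000° ≡ 58.4000°)
turn_right(125.7°): centre at ρ to the right, rotate −125.7° → (26.2518, 5.1339, -67.3000° ≡ 292.7000°)
go_straight(4.11): x += 4.11·cos θ, y += 4.11·sin θ → (27.8379, 1.3423, 292.7000°)
turn_left(122.0°): centre at ρ to the left, rotate +122.0° → (35.6619, 0.4785, 414.7000° ≡ 54.7000°)

(35.6619, 0.4785, 54.7000°)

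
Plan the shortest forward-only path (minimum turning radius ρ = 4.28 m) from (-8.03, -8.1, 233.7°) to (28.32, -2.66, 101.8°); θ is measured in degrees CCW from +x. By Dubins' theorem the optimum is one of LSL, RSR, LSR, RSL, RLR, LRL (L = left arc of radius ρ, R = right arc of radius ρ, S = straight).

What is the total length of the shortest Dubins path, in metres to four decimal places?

Let ψ = atan2(Δy, Δx) = atan2(5.44, 36.35) = 8.5115° be the start→goal bearing.
Normalize: d = |goal − start| / ρ = 36.754811/4.28 = 8.587573, α = (θ_start − ψ) mod 360° = 225.1885° = 3.930281 rad, β = (θ_goal − ψ) mod 360° = 93.2885° = 1.628192 rad.
Common terms: sin α = -0.709429, cos α = -0.704777, sin β = 0.998353, cos β = -0.057364, cos(α−β) = -0.667833, d² = 73.746403. Work in radians in the unit-radius frame; every candidate has L = ρ·(t + p + q).
LSL: p² = 2 + d² − 2cos(α−β) + 2d(sin α − sin β) = 47.750652; p = √p² = 6.910185; φ = atan2(cos β − cos α, d + sin α − sin β) = 0.093827 rad; t = (φ − α) mod 2π = 2.446732 rad, q = (β − φ) mod 2π = 1.534364 rad → L = 4.28·(2.446732 + 6.910185 + 1.534364) = 4.28·10.891281 = 46.614681 m
RSR: p² = 2 + d² − 2cos(α−β) + 2d(sin β − sin α) = 106.413483; p = √p² = 10.315691; φ = atan2(cos α − cos β, d − sin α + sin β) = -0.062801 rad; t = (α − φ) mod 2π = 3.993082 rad, q = (φ − β) mod 2π = 4.592192 rad → L = 4.28·(3.993082 + 10.315691 + 4.592192) = 4.28·18.900966 = 80.896133 m
LSR: p² = d² − 2 + 2cos(α−β) + 2d(sin α + sin β) = 75.373049; p = √p² = 8.681765; φ = atan2(−cos α − cos β, d + sin α + sin β) − atan2(−2, p) = 0.312068 rad; t = (φ − α) mod 2π = 2.664973 rad, q = (φ − β) mod 2π = 4.967062 rad → L = 4.28·(2.664973 + 8.681765 + 4.967062) = 4.28·16.313800 = 69.823064 m
RSL: p² = d² − 2 + 2cos(α−β) − 2d(sin α + sin β) = 65.448426; p = √p² = 8.090020; φ = atan2(cos α + cos β, d − sin α − sin β) − atan2(2, p) = -0.333941 rad; t = (α − φ) mod 2π = 4.264222 rad, q = (β − φ) mod 2π = 1.962133 rad → L = 4.28·(4.264222 + 8.090020 + 1.962133) = 4.28·14.316374 = 61.274083 m
RLR: c = (6 − d² + 2cos(α−β) + 2d(sin α − sin β))/8 = -12.301685, |c| > 1 → infeasible
LRL: c = (6 − d² + 2cos(α−β) − 2d(sin α − sin β))/8 = -4.968831, |c| > 1 → infeasible
Shortest: LSL with L = 46.614681 m ≈ 46.6147 m

46.6147 m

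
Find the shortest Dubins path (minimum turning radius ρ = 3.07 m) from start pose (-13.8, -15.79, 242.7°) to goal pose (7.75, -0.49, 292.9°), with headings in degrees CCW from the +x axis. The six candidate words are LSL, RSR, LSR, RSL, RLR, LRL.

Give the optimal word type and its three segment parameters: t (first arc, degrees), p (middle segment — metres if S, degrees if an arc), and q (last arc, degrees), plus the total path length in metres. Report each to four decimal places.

Let ψ = atan2(Δy, Δx) = atan2(15.30, 21.55) = 35.3739° be the start→goal bearing.
Normalize: d = |goal − start| / ρ = 26.429009/3.07 = 8.608798, α = (θ_start − ψ) mod 360° = 207.3261° = 3.618524 rad, β = (θ_goal − ψ) mod 360° = 257.5261° = 4.494679 rad.
Common terms: sin α = -0.459055, cos α = -0.888408, sin β = -0.976395, cos β = -0.215994, cos(α−β) = 0.640110, d² = 74.111396. Work in radians in the unit-radius frame; every candidate has L = ρ·(t + p + q).
LSL: p² = 2 + d² − 2cos(α−β) + 2d(sin α − sin β) = 83.738525; p = √p² = 9.150876; φ = atan2(cos β − cos α, d + sin α − sin β) = 0.073547 rad; t = (φ − α) mod 2π = 2.738209 rad, q = (β − φ) mod 2π = 4.421132 rad → L = 3.07·(2.738209 + 9.150876 + 4.421132) = 3.07·16.310216 = 50.072364 m
RSR: p² = 2 + d² − 2cos(α−β) + 2d(sin β − sin α) = 65.923829; p = √p² = 8.119349; φ = atan2(cos α − cos β, d − sin α + sin β) = -0.082911 rad; t = (α − φ) mod 2π = 3.701435 rad, q = (φ − β) mod 2π = 1.705595 rad → L = 3.07·(3.701435 + 8.119349 + 1.705595) = 3.07·13.526379 = 41.525984 m
LSR: p² = d² − 2 + 2cos(α−β) + 2d(sin α + sin β) = 48.676629; p = √p² = 6.976864; φ = atan2(−cos α − cos β, d + sin α + sin β) − atan2(−2, p) = 0.431935 rad; t = (φ − α) mod 2π = 3.096597 rad, q = (φ − β) mod 2π = 2.220441 rad → L = 3.07·(3.096597 + 6.976864 + 2.220441) = 3.07·12.293902 = 37.742279 m
RSL: p² = d² − 2 + 2cos(α−β) − 2d(sin α + sin β) = 98.106603; p = √p² = 9.904878; φ = atan2(cos α + cos β, d − sin α − sin β) − atan2(2, p) = -0.308756 rad; t = (α − φ) mod 2π = 3.927279 rad, q = (β − φ) mod 2π = 4.803434 rad → L = 3.07·(3.927279 + 9.904878 + 4.803434) = 3.07·18.635591 = 57.211265 m
RLR: c = (6 − d² + 2cos(α−β) + 2d(sin α − sin β))/8 = -7.240479, |c| > 1 → infeasible
LRL: c = (6 − d² + 2cos(α−β) − 2d(sin α − sin β))/8 = -9.467316, |c| > 1 → infeasible
Shortest: LSR with L = 37.742279 m ≈ 37.7423 m
Convert LSR to answer units (arcs ×180/π): t = 3.096597·180/π = 177.4219°, p = ρ·p = 3.07·6.976864 = 21.4190 m, q = 2.220441·180/π = 127.2219°, L = 37.7423 m.

LSR: t = 177.4219°, p = 21.4190 m, q = 127.2219°, L = 37.7423 m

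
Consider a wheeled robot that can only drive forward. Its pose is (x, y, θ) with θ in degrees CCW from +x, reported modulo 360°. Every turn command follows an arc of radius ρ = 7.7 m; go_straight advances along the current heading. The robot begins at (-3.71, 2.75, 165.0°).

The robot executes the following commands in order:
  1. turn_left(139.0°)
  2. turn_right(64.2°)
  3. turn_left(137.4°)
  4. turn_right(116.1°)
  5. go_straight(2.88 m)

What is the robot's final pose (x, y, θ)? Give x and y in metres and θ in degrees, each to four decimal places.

(6.5554, -39.7936, 261.1000°)

set_pose: (x, y, θ) = (-3.7100, 2.7500, 165.0000°), ρ = 7.7
turn_left(139.0°): centre at ρ to the left, rotate +139.0° → (-12.0865, -8.9934, 304.0000°)
turn_right(64.2°): centre at ρ to the right, rotate −64.2° → (-11.8152, -17.1725, 239.8000°)
turn_left(137.4°): centre at ρ to the left, rotate +137.4° → (-2.8833, -28.4014, 377.2000° ≡ 17.2000°)
turn_right(116.1°): centre at ρ to the right, rotate −116.1° → (7.0009, -36.9483, -98.9000° ≡ 261.1000°)
go_straight(2.88): x += 2.88·cos θ, y += 2.88·sin θ → (6.5554, -39.7936, 261.1000°)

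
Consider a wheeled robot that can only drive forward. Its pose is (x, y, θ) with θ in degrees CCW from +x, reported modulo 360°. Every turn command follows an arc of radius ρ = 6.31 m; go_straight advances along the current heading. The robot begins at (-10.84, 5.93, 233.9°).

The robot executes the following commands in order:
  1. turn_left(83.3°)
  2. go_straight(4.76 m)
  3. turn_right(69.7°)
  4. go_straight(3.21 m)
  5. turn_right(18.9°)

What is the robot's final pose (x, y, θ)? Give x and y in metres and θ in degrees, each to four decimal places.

(-7.3188, -17.4202, 228.6000°)

set_pose: (x, y, θ) = (-10.8400, 5.9300, 233.9000°), ρ = 6.31
turn_left(83.3°): centre at ρ to the left, rotate +83.3° → (-10.0289, -2.4177, 317.2000°)
go_straight(4.76): x += 4.76·cos θ, y += 4.76·sin θ → (-6.5363, -5.6518, 317.2000°)
turn_right(69.7°): centre at ρ to the right, rotate −69.7° → (-4.9939, -12.6964, 247.5000°)
go_straight(3.21): x += 3.21·cos θ, y += 3.21·sin θ → (-6.2223, -15.6620, 247.5000°)
turn_right(18.9°): centre at ρ to the right, rotate −18.9° → (-7.3188, -17.4202, 228.6000°)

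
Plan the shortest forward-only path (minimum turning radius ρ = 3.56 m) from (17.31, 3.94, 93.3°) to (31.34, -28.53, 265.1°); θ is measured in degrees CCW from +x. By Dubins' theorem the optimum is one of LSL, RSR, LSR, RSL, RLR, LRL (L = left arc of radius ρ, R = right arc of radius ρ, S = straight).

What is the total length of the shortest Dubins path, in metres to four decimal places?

44.7977 m

Let ψ = atan2(Δy, Δx) = atan2(-32.47, 14.03) = -66.6313° be the start→goal bearing.
Normalize: d = |goal − start| / ρ = 35.371483/3.56 = 9.935810, α = (θ_start − ψ) mod 360° = 159.9313° = 2.791327 rad, β = (θ_goal − ψ) mod 360° = 331.7313° = 5.789803 rad.
Common terms: sin α = 0.343147, cos α = -0.939282, sin β = -0.473608, cos β = 0.880736, cos(α−β) = -0.989776, d² = 98.720316. Work in radians in the unit-radius frame; every candidate has L = ρ·(t + p + q).
LSL: p² = 2 + d² − 2cos(α−β) + 2d(sin α − sin β) = 118.930118; p = √p² = 10.905509; φ = atan2(cos β − cos α, d + sin α − sin β) = 0.167674 rad; t = (φ − α) mod 2π = 3.659533 rad, q = (β − φ) mod 2π = 5.622128 rad → L = 3.56·(3.659533 + 10.905509 + 5.622128) = 3.56·20.187170 = 71.866324 m
RSR: p² = 2 + d² − 2cos(α−β) + 2d(sin β − sin α) = 86.469619; p = √p² = 9.298904; φ = atan2(cos α − cos β, d − sin α + sin β) = -0.196996 rad; t = (α − φ) mod 2π = 2.988322 rad, q = (φ − β) mod 2π = 0.296387 rad → L = 3.56·(2.988322 + 9.298904 + 0.296387) = 3.56·12.583614 = 44.797665 m
LSR: p² = d² − 2 + 2cos(α−β) + 2d(sin α + sin β) = 92.148303; p = √p² = 9.599391; φ = atan2(−cos α − cos β, d + sin α + sin β) − atan2(−2, p) = 0.211379 rad; t = (φ − α) mod 2π = 3.703237 rad, q = (φ − β) mod 2π = 0.704761 rad → L = 3.56·(3.703237 + 9.599391 + 0.704761) = 3.56·14.007389 = 49.866306 m
RSL: p² = d² − 2 + 2cos(α−β) − 2d(sin α + sin β) = 97.333225; p = √p² = 9.865760; φ = atan2(cos α + cos β, d − sin α − sin β) − atan2(2, p) = -0.205827 rad; t = (α − φ) mod 2π = 2.997154 rad, q = (β − φ) mod 2π = 5.995629 rad → L = 3.56·(2.997154 + 9.865760 + 5.995629) = 3.56·18.858543 = 67.136415 m
RLR: c = (6 − d² + 2cos(α−β) + 2d(sin α − sin β))/8 = -9.808702, |c| > 1 → infeasible
LRL: c = (6 − d² + 2cos(α−β) − 2d(sin α − sin β))/8 = -13.866265, |c| > 1 → infeasible
Shortest: RSR with L = 44.797665 m ≈ 44.7977 m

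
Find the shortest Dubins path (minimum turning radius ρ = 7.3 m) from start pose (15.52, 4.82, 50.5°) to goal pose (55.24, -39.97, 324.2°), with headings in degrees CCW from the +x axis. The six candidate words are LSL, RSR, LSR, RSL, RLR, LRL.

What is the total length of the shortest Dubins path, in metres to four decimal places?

Let ψ = atan2(Δy, Δx) = atan2(-44.79, 39.72) = -48.4332° be the start→goal bearing.
Normalize: d = |goal − start| / ρ = 59.865036/7.3 = 8.200690, α = (θ_start − ψ) mod 360° = 98.9332° = 1.726711 rad, β = (θ_goal − ψ) mod 360° = 12.6332° = 0.220491 rad.
Common terms: sin α = 0.987870, cos α = -0.155283, sin β = 0.218709, cos β = 0.975790, cos(α−β) = 0.064532, d² = 67.251314. Work in radians in the unit-radius frame; every candidate has L = ρ·(t + p + q).
LSL: p² = 2 + d² − 2cos(α−β) + 2d(sin α − sin β) = 81.737548; p = √p² = 9.040882; φ = atan2(cos β − cos α, d + sin α − sin β) = 0.125435 rad; t = (φ − α) mod 2π = 4.681910 rad, q = (β − φ) mod 2π = 0.095056 rad → L = 7.3·(4.681910 + 9.040882 + 0.095056) = 7.3·13.817848 = 100.870292 m
RSR: p² = 2 + d² − 2cos(α−β) + 2d(sin β − sin α) = 56.506950; p = √p² = 7.517110; φ = atan2(cos α − cos β, d − sin α + sin β) = -0.151040 rad; t = (α − φ) mod 2π = 1.877751 rad, q = (φ − β) mod 2π = 5.911654 rad → L = 7.3·(1.877751 + 7.517110 + 5.911654) = 7.3·15.306515 = 111.737559 m
LSR: p² = d² − 2 + 2cos(α−β) + 2d(sin α + sin β) = 85.169940; p = √p² = 9.228756; φ = atan2(−cos α − cos β, d + sin α + sin β) − atan2(−2, p) = 0.126413 rad; t = (φ − α) mod 2π = 4.682888 rad, q = (φ − β) mod 2π = 6.189107 rad → L = 7.3·(4.682888 + 9.228756 + 6.189107) = 7.3·20.100752 = 146.735488 m
RSL: p² = d² − 2 + 2cos(α−β) − 2d(sin α + sin β) = 45.590816; p = √p² = 6.752097; φ = atan2(cos α + cos β, d − sin α − sin β) − atan2(2, p) = -0.171191 rad; t = (α − φ) mod 2π = 1.897901 rad, q = (β − φ) mod 2π = 0.391682 rad → L = 7.3·(1.897901 + 6.752097 + 0.391682) = 7.3·9.041680 = 66.004267 m
RLR: c = (6 − d² + 2cos(α−β) + 2d(sin α − sin β))/8 = -6.063369, |c| > 1 → infeasible
LRL: c = (6 − d² + 2cos(α−β) − 2d(sin α − sin β))/8 = -9.217194, |c| > 1 → infeasible
Shortest: RSL with L = 66.004267 m ≈ 66.0043 m

66.0043 m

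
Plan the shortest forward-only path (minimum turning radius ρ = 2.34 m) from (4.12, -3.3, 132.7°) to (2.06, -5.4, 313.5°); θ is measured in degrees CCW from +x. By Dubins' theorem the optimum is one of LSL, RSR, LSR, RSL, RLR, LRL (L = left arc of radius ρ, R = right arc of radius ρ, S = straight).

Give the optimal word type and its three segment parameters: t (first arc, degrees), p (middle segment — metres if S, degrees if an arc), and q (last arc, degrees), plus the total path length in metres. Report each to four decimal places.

RLR: t = 34.1560°, p = 251.0040°, q = 36.0479°, L = 13.1184 m

Let ψ = atan2(Δy, Δx) = atan2(-2.10, -2.06) = -134.4491° be the start→goal bearing.
Normalize: d = |goal − start| / ρ = 2.941700/2.34 = 1.257137, α = (θ_start − ψ) mod 360° = 267.1491° = 4.662631 rad, β = (θ_goal − ψ) mod 360° = 87.9491° = 1.535001 rad.
Common terms: sin α = -0.998762, cos α = -0.049737, sin β = 0.999359, cos β = 0.035787, cos(α−β) = -0.999903, d² = 1.580393. Work in radians in the unit-radius frame; every candidate has L = ρ·(t + p + q).
LSL: p² = 2 + d² − 2cos(α−β) + 2d(sin α − sin β) = 0.556373; p = √p² = 0.745904; φ = atan2(cos β − cos α, d + sin α − sin β) = 3.026681 rad; t = (φ − α) mod 2π = 4.647235 rad, q = (β − φ) mod 2π = 4.791506 rad → L = 2.34·(4.647235 + 0.745904 + 4.791506) = 2.34·10.184645 = 23.832069 m
RSR: p² = 2 + d² − 2cos(α−β) + 2d(sin β − sin α) = 10.604023; p = √p² = 3.256382; φ = atan2(cos α − cos β, d − sin α + sin β) = -0.026267 rad; t = (α − φ) mod 2π = 4.688898 rad, q = (φ − β) mod 2π = 4.721917 rad → L = 2.34·(4.688898 + 3.256382 + 4.721917) = 2.34·12.667197 = 29.641241 m
LSR: p² = d² − 2 + 2cos(α−β) + 2d(sin α + sin β) = -2.417911 < 0 → infeasible
RSL: p² = d² − 2 + 2cos(α−β) − 2d(sin α + sin β) = -2.420913 < 0 → infeasible
RLR: c = (6 − d² + 2cos(α−β) + 2d(sin α − sin β))/8 = -0.325503; p = 2π − arccos c = 4.380845 rad; φ = atan2(cos α − cos β, d − sin α + sin β) = -0.026267 rad; t = (α − φ + p/2) mod 2π = 0.596135 rad, q = (α − β − t + p) mod 2π = 0.629155 rad → L = 2.34·(0.596135 + 4.380845 + 0.629155) = 2.34·5.606136 = 13.118357 m
LRL: c = (6 − d² + 2cos(α−β) − 2d(sin α − sin β))/8 = 0.930453; p = 2π − arccos c = 5.908037 rad; φ = atan2(cos β − cos α, d + sin α − sin β) = 3.026681 rad; t = (φ − α + p/2) mod 2π = 1.318068 rad, q = (β − α − t + p) mod 2π = 1.462339 rad → L = 2.34·(1.318068 + 5.908037 + 1.462339) = 2.34·8.688444 = 20.330960 m
Shortest: RLR with L = 13.118357 m ≈ 13.1184 m
Convert RLR to answer units (arcs ×180/π): t = 0.596135·180/π = 34.1560°, p = 4.380845·180/π = 251.0040°, q = 0.629155·180/π = 36.0479°, L = 13.1184 m.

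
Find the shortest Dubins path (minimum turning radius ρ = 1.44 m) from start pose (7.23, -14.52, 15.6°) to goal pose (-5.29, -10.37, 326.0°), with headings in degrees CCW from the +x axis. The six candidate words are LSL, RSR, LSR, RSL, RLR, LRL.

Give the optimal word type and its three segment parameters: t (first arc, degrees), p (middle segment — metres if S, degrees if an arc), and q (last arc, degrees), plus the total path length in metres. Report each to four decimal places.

Let ψ = atan2(Δy, Δx) = atan2(4.15, -12.52) = 161.6612° be the start→goal bearing.
Normalize: d = |goal − start| / ρ = 13.189879/1.44 = 9.159638, α = (θ_start − ψ) mod 360° = 213.9388° = 3.733936 rad, β = (θ_goal − ψ) mod 360° = 164.3388° = 2.868253 rad.
Common terms: sin α = -0.558307, cos α = -0.829634, sin β = 0.269949, cos β = -0.962875, cos(α−β) = 0.648120, d² = 83.898968. Work in radians in the unit-radius frame; every candidate has L = ρ·(t + p + q).
LSL: p² = 2 + d² − 2cos(α−β) + 2d(sin α − sin β) = 69.429686; p = √p² = 8.332448; φ = atan2(cos β − cos α, d + sin α − sin β) = -0.015991 rad; t = (φ − α) mod 2π = 2.533258 rad, q = (β − φ) mod 2π = 2.884244 rad → L = 1.44·(2.533258 + 8.332448 + 2.884244) = 1.44·13.749950 = 19.799928 m
RSR: p² = 2 + d² − 2cos(α−β) + 2d(sin β − sin α) = 99.775770; p = √p² = 9.988782; φ = atan2(cos α − cos β, d − sin α + sin β) = 0.013339 rad; t = (α − φ) mod 2π = 3.720597 rad, q = (φ − β) mod 2π = 3.428272 rad → L = 1.44·(3.720597 + 9.988782 + 3.428272) = 1.44·17.137651 = 24.678217 m
LSR: p² = d² − 2 + 2cos(α−β) + 2d(sin α + sin β) = 77.912692; p = √p² = 8.826817; φ = atan2(−cos α − cos β, d + sin α + sin β) − atan2(−2, p) = 0.422193 rad; t = (φ − α) mod 2π = 2.971442 rad, q = (φ − β) mod 2π = 3.837125 rad → L = 1.44·(2.971442 + 8.826817 + 3.837125) = 1.44·15.635384 = 22.514953 m
RSL: p² = d² − 2 + 2cos(α−β) − 2d(sin α + sin β) = 88.477724; p = √p² = 9.406260; φ = atan2(cos α + cos β, d − sin α − sin β) − atan2(2, p) = -0.397000 rad; t = (α − φ) mod 2π = 4.130936 rad, q = (β − φ) mod 2π = 3.265253 rad → L = 1.44·(4.130936 + 9.406260 + 3.265253) = 1.44·16.802449 = 24.195526 m
RLR: c = (6 − d² + 2cos(α−β) + 2d(sin α − sin β))/8 = -11.471971, |c| > 1 → infeasible
LRL: c = (6 − d² + 2cos(α−β) − 2d(sin α − sin β))/8 = -7.678711, |c| > 1 → infeasible
Shortest: LSL with L = 19.799928 m ≈ 19.7999 m
Convert LSL to answer units (arcs ×180/π): t = 2.533258·180/π = 145.1450°, p = ρ·p = 1.44·8.332448 = 11.9987 m, q = 2.884244·180/π = 165.2550°, L = 19.7999 m.

LSL: t = 145.1450°, p = 11.9987 m, q = 165.2550°, L = 19.7999 m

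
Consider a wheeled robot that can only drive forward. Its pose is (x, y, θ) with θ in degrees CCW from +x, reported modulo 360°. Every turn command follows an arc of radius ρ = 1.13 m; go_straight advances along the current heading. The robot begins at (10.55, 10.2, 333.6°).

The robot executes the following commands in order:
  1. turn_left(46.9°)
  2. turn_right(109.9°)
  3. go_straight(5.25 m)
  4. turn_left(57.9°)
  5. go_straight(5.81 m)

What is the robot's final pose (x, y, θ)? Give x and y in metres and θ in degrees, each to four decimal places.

set_pose: (x, y, θ) = (10.5500, 10.2000, 333.6000°), ρ = 1.13
turn_left(46.9°): centre at ρ to the left, rotate +46.9° → (11.4482, 10.1537, 380.5000° ≡ 20.5000°)
turn_right(109.9°): centre at ρ to the right, rotate −109.9° → (12.9738, 9.1071, -89.4000° ≡ 270.6000°)
go_straight(5.25): x += 5.25·cos θ, y += 5.25·sin θ → (13.0288, 3.8574, 270.6000°)
turn_left(57.9°): centre at ρ to the left, rotate +57.9° → (13.5683, 2.9057, 328.5000°)
go_straight(5.81): x += 5.81·cos θ, y += 5.81·sin θ → (18.5222, -0.1300, 328.5000°)

(18.5222, -0.1300, 328.5000°)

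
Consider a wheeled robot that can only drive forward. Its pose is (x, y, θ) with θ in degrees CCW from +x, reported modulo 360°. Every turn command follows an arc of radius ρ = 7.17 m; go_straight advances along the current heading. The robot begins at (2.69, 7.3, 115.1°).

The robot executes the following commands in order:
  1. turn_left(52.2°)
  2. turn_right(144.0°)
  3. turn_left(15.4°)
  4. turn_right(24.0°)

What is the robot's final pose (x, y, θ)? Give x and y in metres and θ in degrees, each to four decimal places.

(0.8241, 27.1621, 14.7000°)

set_pose: (x, y, θ) = (2.6900, 7.3000, 115.1000°), ρ = 7.17
turn_left(52.2°): centre at ρ to the left, rotate +52.2° → (-2.2266, 11.2531, 167.3000°)
turn_right(144.0°): centre at ρ to the right, rotate −144.0° → (-3.4864, 24.8329, 23.3000°)
turn_left(15.4°): centre at ρ to the left, rotate +15.4° → (-1.8395, 25.8225, 38.7000°)
turn_right(24.0°): centre at ρ to the right, rotate −24.0° → (0.8241, 27.1621, 14.7000°)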